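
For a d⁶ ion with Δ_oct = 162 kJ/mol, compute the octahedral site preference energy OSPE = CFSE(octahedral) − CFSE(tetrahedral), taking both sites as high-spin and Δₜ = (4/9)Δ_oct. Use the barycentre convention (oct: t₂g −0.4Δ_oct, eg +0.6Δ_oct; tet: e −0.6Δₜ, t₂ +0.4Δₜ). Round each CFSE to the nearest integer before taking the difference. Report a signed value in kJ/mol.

-22

Octahedral high-spin t2g^4 e_g^2: CFSE = -0.4 × 162 = -65 kJ/mol.
In a tetrahedral site the filling is e^3 t2^3: CFSE(tet) = -0.6Δₜ = -0.6 × (4/9)(162) = -43 kJ/mol.
OSPE = -65 − (-43) = -22 kJ/mol.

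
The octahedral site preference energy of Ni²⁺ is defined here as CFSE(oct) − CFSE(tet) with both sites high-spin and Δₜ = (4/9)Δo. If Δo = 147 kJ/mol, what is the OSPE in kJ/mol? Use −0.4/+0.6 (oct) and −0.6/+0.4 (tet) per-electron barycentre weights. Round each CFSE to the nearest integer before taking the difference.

-124

Ni²⁺: group 10, so d-count = 10 − 2 = 8.
In an octahedral site d⁸ (HS) is t₂g⁶ eg², giving CFSE(oct) = -1.2Δo = -176 kJ/mol.
Tetrahedral: e⁴ t₂⁴, CFSE = 4(−0.6) + 4(+0.4) = -0.8Δₜ = -0.8 × (4/9) × 147 = -52 kJ/mol.
OSPE = -176 − (-52) = -124 kJ/mol.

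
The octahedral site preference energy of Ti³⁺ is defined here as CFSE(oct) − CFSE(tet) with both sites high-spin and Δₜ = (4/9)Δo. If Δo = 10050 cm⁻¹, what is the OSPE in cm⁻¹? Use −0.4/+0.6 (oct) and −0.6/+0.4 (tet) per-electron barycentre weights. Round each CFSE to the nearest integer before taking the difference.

Ti sits in group 4; removing 3 electrons leaves Ti³⁺ with 4 − 3 = 1 d electrons.
Octahedral (high-spin): t₂g¹ eg⁰, CFSE = 1(−0.4) + 0(+0.6) = -0.4Δo = -0.4 × 10050 = -4020 cm⁻¹.
Tetrahedral e¹ t₂⁰ gives -0.6Δₜ = -0.6 × (4/9) × 10050 = -2680 cm⁻¹.
OSPE = -4020 − (-2680) = -1340 cm⁻¹.

-1340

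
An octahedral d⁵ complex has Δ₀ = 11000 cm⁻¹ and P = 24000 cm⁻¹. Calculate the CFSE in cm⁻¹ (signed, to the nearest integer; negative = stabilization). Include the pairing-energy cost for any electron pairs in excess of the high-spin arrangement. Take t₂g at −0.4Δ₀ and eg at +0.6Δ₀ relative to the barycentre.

Δ₀ < P, so pairing is avoided: the ground state is high-spin.
That gives t₂g³ eg².
Orbital CFSE = 0.0Δ₀ = 0.0 × 11000 = 0 cm⁻¹.
High-spin has no excess pairs, so no pairing correction applies.

0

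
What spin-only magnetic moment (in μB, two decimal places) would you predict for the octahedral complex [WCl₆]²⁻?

2.83 μB

Each Cl⁻ contributes -1; 6 × (-1) = -6. With overall charge -2, W is in the +4 oxidation state.
Group 6 minus oxidation state +4 gives a d² configuration for W⁴⁺.
Configuration: t₂g² eg⁰ → 2 unpaired electrons.
μ(spin-only) = √[2(2+2)] = √8 ≈ 2.83 μB.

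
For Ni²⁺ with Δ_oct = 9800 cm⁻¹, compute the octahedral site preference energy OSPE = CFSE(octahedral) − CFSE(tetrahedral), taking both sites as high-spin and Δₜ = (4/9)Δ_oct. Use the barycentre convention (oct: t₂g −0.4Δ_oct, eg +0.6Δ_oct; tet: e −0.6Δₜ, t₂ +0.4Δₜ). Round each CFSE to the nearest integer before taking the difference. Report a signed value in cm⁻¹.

Ni is in group 10, so Ni²⁺ is d⁸ (10 − 2 = 8).
In an octahedral site d⁸ (HS) is t₂g⁶ eg², giving CFSE(oct) = -1.2Δ_oct = -11760 cm⁻¹.
Tetrahedral e⁴ t₂⁴ gives -0.8Δₜ = -0.8 × (4/9) × 9800 = -3484 cm⁻¹.
OSPE = CFSE(oct) − CFSE(tet) = -11760 − (-3484) = -8276 cm⁻¹.

-8276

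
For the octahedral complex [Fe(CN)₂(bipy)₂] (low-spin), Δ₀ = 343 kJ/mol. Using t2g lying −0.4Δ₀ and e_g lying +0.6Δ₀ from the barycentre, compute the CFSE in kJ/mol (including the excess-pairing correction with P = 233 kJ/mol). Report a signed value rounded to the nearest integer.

-357

Ligand charges: 2×(-1) from CN⁻ and 2×(+0) from bipy sum to -2; with overall charge +0, Fe is +2.
Fe is in group 8, so Fe²⁺ is d⁶ (8 − 2 = 6).
The d⁶ electrons fill as t2g^6 e_g^0.
The orbital stabilization is -2.4Δ₀ = -2.4 × 343 = -823 kJ/mol.
Pairing penalty: 3 pairs vs 1 in the high-spin reference → 2 extra × P = 466 kJ/mol.
Combining: -823 + 466 = -357 kJ/mol.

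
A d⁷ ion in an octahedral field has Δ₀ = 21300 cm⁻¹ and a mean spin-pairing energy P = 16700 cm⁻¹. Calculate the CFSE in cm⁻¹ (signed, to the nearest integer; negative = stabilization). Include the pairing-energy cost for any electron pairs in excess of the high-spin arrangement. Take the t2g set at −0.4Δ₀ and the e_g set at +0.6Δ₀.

Δ₀ > P, so pairing is preferred: the ground state is low-spin.
Configuration: t2g^6 e_g^1.
Orbital CFSE = -1.8Δ₀ = -1.8 × 21300 = -38340 cm⁻¹.
Excess pairs vs high-spin: 3 − 2 = 1; pairing cost = +16700 cm⁻¹.
Net CFSE = -38340 + 16700 = -21640 cm⁻¹.

-21640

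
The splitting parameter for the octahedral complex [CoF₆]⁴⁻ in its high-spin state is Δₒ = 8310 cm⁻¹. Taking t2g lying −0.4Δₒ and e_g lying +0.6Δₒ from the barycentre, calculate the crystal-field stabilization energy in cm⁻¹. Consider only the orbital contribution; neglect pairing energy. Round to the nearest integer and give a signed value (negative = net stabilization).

-6648

Each F⁻ contributes -1; 6 × (-1) = -6. With overall charge -4, Co is in the +2 oxidation state.
Co²⁺: group 9, so d-count = 9 − 2 = 7.
Configuration: t2g^5 e_g^2.
CFSE(orbital) = 5×(-0.4Δₒ) + 2×(0.6Δₒ) = -0.8Δₒ; with Δₒ = 8310 cm⁻¹ that is -6648 cm⁻¹.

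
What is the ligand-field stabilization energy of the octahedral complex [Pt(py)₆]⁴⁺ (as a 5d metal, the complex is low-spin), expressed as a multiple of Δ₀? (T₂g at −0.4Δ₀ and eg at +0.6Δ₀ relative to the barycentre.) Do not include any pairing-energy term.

py is neutral, so the +4 overall charge sits on Pt: oxidation state +4.
Pt⁴⁺: group 10, so d-count = 10 − 4 = 6.
Configuration: t₂g⁶ eg⁰.
CFSE = 6(-0.4Δ₀) + 0(0.6Δ₀) = -2.4Δ₀ + 0.0Δ₀ = -2.4Δ₀.

-2.4 Δ₀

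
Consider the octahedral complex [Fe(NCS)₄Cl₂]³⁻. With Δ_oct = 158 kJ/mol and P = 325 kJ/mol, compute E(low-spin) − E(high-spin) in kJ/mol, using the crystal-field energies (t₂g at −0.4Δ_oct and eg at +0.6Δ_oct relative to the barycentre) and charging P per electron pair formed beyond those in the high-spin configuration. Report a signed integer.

334

Ligand charges: 4×(-1) from NCS⁻ and 2×(-1) from Cl⁻ sum to -6; with overall charge -3, Fe is +3.
Fe is in group 8, so Fe³⁺ is d⁵ (8 − 3 = 5).
In the high-spin limit (t₂g³ eg²) the orbital term is 0.0Δ_oct = 0 kJ/mol, with no excess pairing.
For low-spin the configuration is t₂g⁵ eg⁰: orbital energy -2.0 × 158 = -316 kJ/mol, and 2 additional pairs relative to high-spin add 650 kJ/mol, giving 334 kJ/mol.
E(LS) − E(HS) = 334 − (0) = 334 kJ/mol.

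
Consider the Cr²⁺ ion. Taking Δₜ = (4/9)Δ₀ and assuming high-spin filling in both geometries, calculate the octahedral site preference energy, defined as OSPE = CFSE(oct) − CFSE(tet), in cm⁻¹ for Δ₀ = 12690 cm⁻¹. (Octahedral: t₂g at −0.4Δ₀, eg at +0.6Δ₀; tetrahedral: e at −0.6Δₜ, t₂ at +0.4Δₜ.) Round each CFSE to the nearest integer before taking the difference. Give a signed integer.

-5358

Cr²⁺: group 6, so d-count = 6 − 2 = 4.
Octahedral (high-spin): t2g^3 e_g^1, CFSE = 3(−0.4) + 1(+0.6) = -0.6Δ₀ = -0.6 × 12690 = -7614 cm⁻¹.
Tetrahedral e^2 t2^2 gives -0.4Δₜ = -0.4 × (4/9) × 12690 = -2256 cm⁻¹.
Subtracting, OSPE = -7614 − (-2256) = -5358 cm⁻¹.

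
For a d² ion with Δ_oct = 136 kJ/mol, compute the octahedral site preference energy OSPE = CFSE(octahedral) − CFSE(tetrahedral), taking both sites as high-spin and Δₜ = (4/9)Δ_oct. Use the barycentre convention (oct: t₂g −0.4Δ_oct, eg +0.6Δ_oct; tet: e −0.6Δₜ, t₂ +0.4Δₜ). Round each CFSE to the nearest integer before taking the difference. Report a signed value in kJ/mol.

In an octahedral site d² (HS) is t2g^2 e_g^0, giving CFSE(oct) = -0.8Δ_oct = -109 kJ/mol.
Tetrahedral e^2 t2^0 gives -1.2Δₜ = -1.2 × (4/9) × 136 = -73 kJ/mol.
Subtracting, OSPE = -109 − (-73) = -36 kJ/mol.

-36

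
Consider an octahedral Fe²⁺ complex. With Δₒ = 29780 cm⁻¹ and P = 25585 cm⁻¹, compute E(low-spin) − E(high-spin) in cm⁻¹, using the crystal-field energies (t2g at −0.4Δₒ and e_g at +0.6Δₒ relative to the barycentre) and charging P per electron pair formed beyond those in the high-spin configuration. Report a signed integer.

Fe²⁺: group 8, so d-count = 8 − 2 = 6.
In the high-spin limit (t2g^4 e_g^2) the orbital term is -0.4Δₒ = -11912 cm⁻¹, with no excess pairing.
Low-spin t2g^6 e_g^0 gives -2.4Δₒ = -71472 cm⁻¹, but forming 2 extra pairs costs 2P = 51170 cm⁻¹, so E(LS) = -71472 + 51170 = -20302 cm⁻¹.
E(LS) − E(HS) = -20302 − (-11912) = -8390 cm⁻¹.

-8390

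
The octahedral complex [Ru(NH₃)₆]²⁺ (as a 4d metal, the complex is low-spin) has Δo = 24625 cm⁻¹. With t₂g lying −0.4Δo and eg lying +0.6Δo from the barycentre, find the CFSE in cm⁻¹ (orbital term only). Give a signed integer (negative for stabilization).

-59100

NH₃ is neutral, so the +2 overall charge sits on Ru: oxidation state +2.
Ru sits in group 8; removing 2 electrons leaves Ru²⁺ with 8 − 2 = 6 d electrons.
The d⁶ electrons fill as t₂g⁶ eg⁰.
Orbital CFSE = 6(-0.4) + 0(0.6) = -2.4Δo = -2.4 × 24625 = -59100 cm⁻¹.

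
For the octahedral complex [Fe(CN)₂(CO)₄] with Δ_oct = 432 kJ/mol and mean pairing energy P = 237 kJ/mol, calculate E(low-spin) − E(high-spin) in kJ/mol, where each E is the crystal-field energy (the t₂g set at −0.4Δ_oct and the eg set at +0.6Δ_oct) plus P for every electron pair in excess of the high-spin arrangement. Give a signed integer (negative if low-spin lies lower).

Ligand charges: 2×(-1) from CN⁻ and 4×(+0) from CO sum to -2; with overall charge +0, Fe is +2.
Fe²⁺: group 8, so d-count = 8 − 2 = 6.
High-spin d⁶ fills as t₂g⁴ eg² with CFSE 4(−0.4) + 2(+0.6) = -0.4Δ_oct = -173 kJ/mol.
Low-spin: t₂g⁶ eg⁰, orbital CFSE = -2.4Δ_oct = -1037 kJ/mol; plus 2 excess pairs × P = +474 kJ/mol; total -563 kJ/mol.
Thus E(LS) − E(HS) = -390 kJ/mol.

-390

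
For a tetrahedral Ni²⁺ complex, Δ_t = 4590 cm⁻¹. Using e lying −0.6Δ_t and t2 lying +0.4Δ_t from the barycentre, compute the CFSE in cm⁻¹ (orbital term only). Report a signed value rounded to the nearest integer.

Ni²⁺: group 10, so d-count = 10 − 2 = 8.
With tetrahedral geometry the complex is necessarily high-spin.
Configuration: e^4 t2^4.
The orbital stabilization is -0.8Δ_t = -0.8 × 4590 = -3672 cm⁻¹.

-3672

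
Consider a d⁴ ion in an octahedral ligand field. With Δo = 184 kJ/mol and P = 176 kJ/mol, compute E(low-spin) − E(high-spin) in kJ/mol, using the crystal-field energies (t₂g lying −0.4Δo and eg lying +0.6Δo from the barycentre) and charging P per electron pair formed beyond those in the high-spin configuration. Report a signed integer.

-8

High-spin d⁴ fills as t₂g³ eg¹ with CFSE 3(−0.4) + 1(+0.6) = -0.6Δo = -110 kJ/mol.
For low-spin the configuration is t₂g⁴ eg⁰: orbital energy -1.6 × 184 = -294 kJ/mol, and 1 additional pair relative to high-spin adds 176 kJ/mol, giving -118 kJ/mol.
The difference is -118 − (-110) = -8 kJ/mol, so low-spin lies lower.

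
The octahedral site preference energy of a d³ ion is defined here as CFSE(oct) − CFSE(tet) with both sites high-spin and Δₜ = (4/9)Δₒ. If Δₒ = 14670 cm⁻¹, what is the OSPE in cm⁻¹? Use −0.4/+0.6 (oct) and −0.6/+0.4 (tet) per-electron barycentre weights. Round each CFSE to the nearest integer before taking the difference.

-12388

In an octahedral site d³ (HS) is t₂g³ eg⁰, giving CFSE(oct) = -1.2Δₒ = -17604 cm⁻¹.
In a tetrahedral site the filling is e² t₂¹: CFSE(tet) = -0.8Δₜ = -0.8 × (4/9)(14670) = -5216 cm⁻¹.
Subtracting, OSPE = -17604 − (-5216) = -12388 cm⁻¹.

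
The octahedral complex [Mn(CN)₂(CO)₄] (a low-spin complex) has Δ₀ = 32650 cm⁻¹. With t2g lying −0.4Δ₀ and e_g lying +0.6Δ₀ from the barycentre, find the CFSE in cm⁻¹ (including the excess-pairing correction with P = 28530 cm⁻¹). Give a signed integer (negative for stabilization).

-8240

Ligand charges: 2×(-1) from CN⁻ and 4×(+0) from CO sum to -2; with overall charge +0, Mn is +2.
Group 7 minus oxidation state +2 gives a d⁵ configuration for Mn²⁺.
Configuration: t2g^5 e_g^0.
Orbital CFSE = 5(-0.4) + 0(0.6) = -2.0Δ₀ = -2.0 × 32650 = -65300 cm⁻¹.
Pairing penalty: 2 pairs vs 0 in the high-spin reference → 2 extra × P = 57060 cm⁻¹.
Net CFSE = -65300 + 57060 = -8240 cm⁻¹.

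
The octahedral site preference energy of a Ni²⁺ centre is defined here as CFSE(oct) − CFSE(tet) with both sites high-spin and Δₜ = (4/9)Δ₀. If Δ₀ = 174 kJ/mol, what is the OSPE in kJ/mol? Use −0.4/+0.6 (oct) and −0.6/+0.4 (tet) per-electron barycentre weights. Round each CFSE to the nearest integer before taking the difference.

-147

Ni sits in group 10; removing 2 electrons leaves Ni²⁺ with 10 − 2 = 8 d electrons.
Octahedral (high-spin): t2g^6 e_g^2, CFSE = 6(−0.4) + 2(+0.6) = -1.2Δ₀ = -1.2 × 174 = -209 kJ/mol.
Tetrahedral: e^4 t2^4, CFSE = 4(−0.6) + 4(+0.4) = -0.8Δₜ = -0.8 × (4/9) × 174 = -62 kJ/mol.
Subtracting, OSPE = -209 − (-62) = -147 kJ/mol.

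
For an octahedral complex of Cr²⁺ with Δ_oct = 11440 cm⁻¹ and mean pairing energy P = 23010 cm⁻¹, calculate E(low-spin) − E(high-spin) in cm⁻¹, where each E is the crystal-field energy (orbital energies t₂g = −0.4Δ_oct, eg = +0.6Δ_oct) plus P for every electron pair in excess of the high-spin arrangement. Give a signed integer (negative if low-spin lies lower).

11570

Cr²⁺: group 6, so d-count = 6 − 2 = 4.
High-spin: t₂g³ eg¹, CFSE = -0.6Δ_oct = -6864 cm⁻¹.
Low-spin t₂g⁴ eg⁰ gives -1.6Δ_oct = -18304 cm⁻¹, but forming 1 extra pair costs 1P = 23010 cm⁻¹, so E(LS) = -18304 + 23010 = 4706 cm⁻¹.
E(LS) − E(HS) = 4706 − (-6864) = 11570 cm⁻¹.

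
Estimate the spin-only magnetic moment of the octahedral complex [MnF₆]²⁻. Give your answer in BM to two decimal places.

3.87 BM

Each F⁻ contributes -1; 6 × (-1) = -6. With overall charge -2, Mn is in the +4 oxidation state.
Mn is in group 7, so Mn⁴⁺ is d³ (7 − 4 = 3).
For octahedral d³ the high- and low-spin configurations coincide.
Configuration: t₂g³ eg⁰ → 3 unpaired electrons.
μ(spin-only) = √[3(3+2)] = √15 ≈ 3.87 BM.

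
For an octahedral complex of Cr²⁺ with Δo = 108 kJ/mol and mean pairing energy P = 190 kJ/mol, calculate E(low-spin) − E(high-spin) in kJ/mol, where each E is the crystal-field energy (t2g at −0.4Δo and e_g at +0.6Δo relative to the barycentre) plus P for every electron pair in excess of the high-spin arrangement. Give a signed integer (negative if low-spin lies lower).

82

Cr sits in group 6; removing 2 electrons leaves Cr²⁺ with 6 − 2 = 4 d electrons.
High-spin d⁴ fills as t2g^3 e_g^1 with CFSE 3(−0.4) + 1(+0.6) = -0.6Δo = -65 kJ/mol.
For low-spin the configuration is t2g^4 e_g^0: orbital energy -1.6 × 108 = -173 kJ/mol, and 1 additional pair relative to high-spin adds 190 kJ/mol, giving 17 kJ/mol.
E(LS) − E(HS) = 17 − (-65) = 82 kJ/mol.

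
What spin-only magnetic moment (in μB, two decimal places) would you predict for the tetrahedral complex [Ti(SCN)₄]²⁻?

Each SCN⁻ contributes -1; 4 × (-1) = -4. With overall charge -2, Ti is in the +2 oxidation state.
Ti sits in group 4; removing 2 electrons leaves Ti²⁺ with 4 − 2 = 2 d electrons.
Tetrahedral splitting is small, so the complex is high-spin.
Configuration: e² t₂⁰ → 2 unpaired electrons.
μ(spin-only) = √[2(2+2)] = √8 ≈ 2.83 μB.

2.83 μB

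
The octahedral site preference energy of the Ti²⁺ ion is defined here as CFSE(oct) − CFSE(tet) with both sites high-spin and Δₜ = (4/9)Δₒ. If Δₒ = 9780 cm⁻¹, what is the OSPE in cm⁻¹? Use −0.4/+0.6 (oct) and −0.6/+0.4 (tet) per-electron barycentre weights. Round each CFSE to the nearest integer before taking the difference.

Group 4 minus oxidation state +2 gives a d² configuration for Ti²⁺.
Octahedral (high-spin): t₂g² eg⁰, CFSE = 2(−0.4) + 0(+0.6) = -0.8Δₒ = -0.8 × 9780 = -7824 cm⁻¹.
Tetrahedral: e² t₂⁰, CFSE = 2(−0.6) + 0(+0.4) = -1.2Δₜ = -1.2 × (4/9) × 9780 = -5216 cm⁻¹.
Subtracting, OSPE = -7824 − (-5216) = -2608 cm⁻¹.

-2608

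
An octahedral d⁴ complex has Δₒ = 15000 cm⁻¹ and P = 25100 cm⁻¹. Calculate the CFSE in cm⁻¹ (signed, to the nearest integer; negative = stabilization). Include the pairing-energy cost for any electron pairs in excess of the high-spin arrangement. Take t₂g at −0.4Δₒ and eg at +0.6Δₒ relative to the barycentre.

Here Δₒ < P (15000 < 25100), so the high-spin state is favoured.
Filling d⁴ accordingly: t₂g³ eg¹.
Orbital CFSE = -0.6Δₒ = -0.6 × 15000 = -9000 cm⁻¹.
High-spin has no excess pairs, so no pairing correction applies.

-9000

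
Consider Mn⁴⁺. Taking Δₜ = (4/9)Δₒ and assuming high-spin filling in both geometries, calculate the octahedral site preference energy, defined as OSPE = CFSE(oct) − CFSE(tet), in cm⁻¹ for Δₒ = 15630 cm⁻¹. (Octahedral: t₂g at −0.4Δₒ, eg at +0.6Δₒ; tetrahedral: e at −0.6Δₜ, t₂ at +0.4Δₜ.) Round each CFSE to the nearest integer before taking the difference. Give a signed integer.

Group 7 minus oxidation state +4 gives a d³ configuration for Mn⁴⁺.
Octahedral (high-spin): t₂g³ eg⁰, CFSE = 3(−0.4) + 0(+0.6) = -1.2Δₒ = -1.2 × 15630 = -18756 cm⁻¹.
Tetrahedral: e² t₂¹, CFSE = 2(−0.6) + 1(+0.4) = -0.8Δₜ = -0.8 × (4/9) × 15630 = -5557 cm⁻¹.
Subtracting, OSPE = -18756 − (-5557) = -13199 cm⁻¹.

-13199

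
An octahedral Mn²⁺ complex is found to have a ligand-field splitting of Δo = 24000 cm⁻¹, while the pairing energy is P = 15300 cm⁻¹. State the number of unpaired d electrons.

1

Mn²⁺: group 7, so d-count = 7 − 2 = 5.
Here Δo > P (24000 > 15300), so the low-spin state is favoured.
Configuration: t2g^5 e_g^0.
Unpaired electrons: 1.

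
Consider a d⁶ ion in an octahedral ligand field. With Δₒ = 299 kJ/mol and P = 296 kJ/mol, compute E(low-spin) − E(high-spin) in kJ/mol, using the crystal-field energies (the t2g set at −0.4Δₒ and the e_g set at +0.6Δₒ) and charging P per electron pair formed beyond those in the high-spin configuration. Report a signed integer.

In the high-spin limit (t2g^4 e_g^2) the orbital term is -0.4Δₒ = -120 kJ/mol, with no excess pairing.
Low-spin: t2g^6 e_g^0, orbital CFSE = -2.4Δₒ = -718 kJ/mol; plus 2 excess pairs × P = +592 kJ/mol; total -126 kJ/mol.
The difference is -126 − (-120) = -6 kJ/mol, so low-spin lies lower.

-6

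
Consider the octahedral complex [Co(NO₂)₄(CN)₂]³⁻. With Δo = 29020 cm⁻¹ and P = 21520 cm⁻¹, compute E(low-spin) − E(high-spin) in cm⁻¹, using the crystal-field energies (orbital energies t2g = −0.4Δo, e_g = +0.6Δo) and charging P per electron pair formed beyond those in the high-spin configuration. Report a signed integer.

Ligand charges: 4×(-1) from NO₂⁻ and 2×(-1) from CN⁻ sum to -6; with overall charge -3, Co is +3.
Group 9 minus oxidation state +3 gives a d⁶ configuration for Co³⁺.
In the high-spin limit (t2g^4 e_g^2) the orbital term is -0.4Δo = -11608 cm⁻¹, with no excess pairing.
For low-spin the configuration is t2g^6 e_g^0: orbital energy -2.4 × 29020 = -69648 cm⁻¹, and 2 additional pairs relative to high-spin add 43040 cm⁻¹, giving -26608 cm⁻¹.
E(LS) − E(HS) = -26608 − (-11608) = -15000 cm⁻¹.

-15000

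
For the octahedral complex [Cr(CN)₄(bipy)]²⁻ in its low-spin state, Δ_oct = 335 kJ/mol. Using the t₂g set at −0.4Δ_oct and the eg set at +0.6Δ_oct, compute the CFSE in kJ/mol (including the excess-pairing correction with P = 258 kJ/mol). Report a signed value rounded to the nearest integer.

-278

Ligand charges: 4×(-1) from CN⁻ and 1×(+0) from bipy sum to -4; with overall charge -2, Cr is +2.
Cr is in group 6, so Cr²⁺ is d⁴ (6 − 2 = 4).
Configuration: t₂g⁴ eg⁰.
CFSE(orbital) = 4×(-0.4Δ_oct) + 0×(0.6Δ_oct) = -1.6Δ_oct; with Δ_oct = 335 kJ/mol that is -536 kJ/mol.
High-spin d⁴ would be t₂g³ eg¹ with 0 pairs; low-spin has 1, so 1 excess pair costs +1P = +258 kJ/mol.
Net CFSE = -536 + 258 = -278 kJ/mol.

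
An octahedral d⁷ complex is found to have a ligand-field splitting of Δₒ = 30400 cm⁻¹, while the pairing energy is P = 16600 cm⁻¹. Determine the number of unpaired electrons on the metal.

Here Δₒ > P (30400 > 16600), so the low-spin state is favoured.
That gives t₂g⁶ eg¹.
Unpaired electrons: 1.

1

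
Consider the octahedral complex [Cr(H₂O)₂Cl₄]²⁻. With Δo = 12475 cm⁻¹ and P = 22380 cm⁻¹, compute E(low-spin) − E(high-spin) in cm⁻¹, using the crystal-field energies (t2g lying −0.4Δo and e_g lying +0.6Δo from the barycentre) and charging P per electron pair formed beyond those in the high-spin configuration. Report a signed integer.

9905

Ligand charges: 2×(+0) from H₂O and 4×(-1) from Cl⁻ sum to -4; with overall charge -2, Cr is +2.
Cr sits in group 6; removing 2 electrons leaves Cr²⁺ with 6 − 2 = 4 d electrons.
High-spin: t2g^3 e_g^1, CFSE = -0.6Δo = -7485 cm⁻¹.
For low-spin the configuration is t2g^4 e_g^0: orbital energy -1.6 × 12475 = -19960 cm⁻¹, and 1 additional pair relative to high-spin adds 22380 cm⁻¹, giving 2420 cm⁻¹.
The difference is 2420 − (-7485) = 9905 cm⁻¹, so high-spin lies lower.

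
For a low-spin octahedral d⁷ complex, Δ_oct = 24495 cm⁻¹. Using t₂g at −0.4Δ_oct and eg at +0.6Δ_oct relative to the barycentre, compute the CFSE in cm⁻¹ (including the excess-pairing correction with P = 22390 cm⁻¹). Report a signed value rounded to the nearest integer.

Electron filling gives t₂g⁶ eg¹.
Orbital CFSE = 6(-0.4) + 1(0.6) = -1.8Δ_oct = -1.8 × 24495 = -44091 cm⁻¹.
Relative to high-spin t₂g⁵ eg² (2 paired), the low-spin configuration has 1 additional pair, contributing +1 × 22390 = +22390 cm⁻¹.
Combining: -44091 + 22390 = -21701 cm⁻¹.

-21701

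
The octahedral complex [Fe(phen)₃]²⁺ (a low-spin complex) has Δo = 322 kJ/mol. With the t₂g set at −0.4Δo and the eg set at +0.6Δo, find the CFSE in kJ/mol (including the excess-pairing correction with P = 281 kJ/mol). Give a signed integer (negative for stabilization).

-211

phen is neutral, so the +2 overall charge sits on Fe: oxidation state +2.
Fe²⁺: group 8, so d-count = 8 − 2 = 6.
Electron filling gives t₂g⁶ eg⁰.
The orbital stabilization is -2.4Δo = -2.4 × 322 = -773 kJ/mol.
Relative to high-spin t₂g⁴ eg² (1 paired), the low-spin configuration has 2 additional pairs, contributing +2 × 281 = +562 kJ/mol.
Overall CFSE = -773 + 562 = -211 kJ/mol.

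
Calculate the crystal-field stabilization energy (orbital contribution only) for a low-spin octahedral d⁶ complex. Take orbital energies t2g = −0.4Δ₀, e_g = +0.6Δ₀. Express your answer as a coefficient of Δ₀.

Configuration: t2g^6 e_g^0.
CFSE = 6(-0.4Δ₀) + 0(0.6Δ₀) = -2.4Δ₀ + 0.0Δ₀ = -2.4Δ₀.

-2.4 Δ₀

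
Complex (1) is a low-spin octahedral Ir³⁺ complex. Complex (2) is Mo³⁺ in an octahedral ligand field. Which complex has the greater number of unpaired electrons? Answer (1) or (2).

(1): Ir³⁺: group 9, so d-count = 9 − 3 = 6; t2g^6 e_g^0 → 0 unpaired.
(2): Mo sits in group 6; removing 3 electrons leaves Mo³⁺ with 6 − 3 = 3 d electrons; t₂g³ eg⁰ → 3 unpaired.
So (2) has more unpaired electrons.

(2)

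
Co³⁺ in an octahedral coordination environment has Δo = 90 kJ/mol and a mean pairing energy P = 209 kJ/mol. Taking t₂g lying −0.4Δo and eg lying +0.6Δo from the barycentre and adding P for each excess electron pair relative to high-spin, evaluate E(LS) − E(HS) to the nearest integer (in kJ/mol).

238

Co is in group 9, so Co³⁺ is d⁶ (9 − 3 = 6).
In the high-spin limit (t₂g⁴ eg²) the orbital term is -0.4Δo = -36 kJ/mol, with no excess pairing.
Low-spin: t₂g⁶ eg⁰, orbital CFSE = -2.4Δo = -216 kJ/mol; plus 2 excess pairs × P = +418 kJ/mol; total 202 kJ/mol.
The difference is 202 − (-36) = 238 kJ/mol, so high-spin lies lower.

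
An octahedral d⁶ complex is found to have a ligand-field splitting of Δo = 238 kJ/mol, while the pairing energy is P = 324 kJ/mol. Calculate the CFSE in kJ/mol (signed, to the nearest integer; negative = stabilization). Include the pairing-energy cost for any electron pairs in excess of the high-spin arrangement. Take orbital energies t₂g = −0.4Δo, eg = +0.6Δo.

-95

Δo < P, so pairing is avoided: the ground state is high-spin.
Configuration: t₂g⁴ eg².
Orbital CFSE = -0.4Δo = -0.4 × 238 = -95 kJ/mol.
High-spin has no excess pairs, so no pairing correction applies.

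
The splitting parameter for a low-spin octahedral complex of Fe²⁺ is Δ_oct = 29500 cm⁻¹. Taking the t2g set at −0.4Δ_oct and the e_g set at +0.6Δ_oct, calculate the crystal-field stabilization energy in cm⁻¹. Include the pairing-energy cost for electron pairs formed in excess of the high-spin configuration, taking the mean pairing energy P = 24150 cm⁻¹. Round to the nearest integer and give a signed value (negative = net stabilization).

Fe is in group 8, so Fe²⁺ is d⁶ (8 − 2 = 6).
The d⁶ electrons fill as t2g^6 e_g^0.
The orbital stabilization is -2.4Δ_oct = -2.4 × 29500 = -70800 cm⁻¹.
Relative to high-spin t2g^4 e_g^2 (1 paired), the low-spin configuration has 2 additional pairs, contributing +2 × 24150 = +48300 cm⁻¹.
Combining: -70800 + 48300 = -22500 cm⁻¹.

-22500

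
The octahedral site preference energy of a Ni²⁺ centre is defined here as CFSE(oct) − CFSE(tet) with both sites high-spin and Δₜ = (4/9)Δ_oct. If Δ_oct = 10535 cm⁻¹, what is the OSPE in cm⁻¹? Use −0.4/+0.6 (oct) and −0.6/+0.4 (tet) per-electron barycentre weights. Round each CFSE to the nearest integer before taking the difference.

Ni sits in group 10; removing 2 electrons leaves Ni²⁺ with 10 − 2 = 8 d electrons.
Octahedral (high-spin): t₂g⁶ eg², CFSE = 6(−0.4) + 2(+0.6) = -1.2Δ_oct = -1.2 × 10535 = -12642 cm⁻¹.
Tetrahedral e⁴ t₂⁴ gives -0.8Δₜ = -0.8 × (4/9) × 10535 = -3746 cm⁻¹.
OSPE = CFSE(oct) − CFSE(tet) = -12642 − (-3746) = -8896 cm⁻¹.

-8896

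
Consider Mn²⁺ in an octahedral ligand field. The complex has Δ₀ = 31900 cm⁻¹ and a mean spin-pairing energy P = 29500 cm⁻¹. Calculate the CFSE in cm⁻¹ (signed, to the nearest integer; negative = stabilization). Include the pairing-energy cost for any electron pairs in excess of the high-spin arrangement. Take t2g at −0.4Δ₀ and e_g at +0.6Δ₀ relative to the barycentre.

Mn²⁺: group 7, so d-count = 7 − 2 = 5.
With Δ₀ > P the complex is low-spin.
Configuration: t2g^5 e_g^0.
Orbital CFSE = -2.0Δ₀ = -2.0 × 31900 = -63800 cm⁻¹.
Excess pairs vs high-spin: 2 − 0 = 2; pairing cost = +59000 cm⁻¹.
Net CFSE = -63800 + 59000 = -4800 cm⁻¹.

-4800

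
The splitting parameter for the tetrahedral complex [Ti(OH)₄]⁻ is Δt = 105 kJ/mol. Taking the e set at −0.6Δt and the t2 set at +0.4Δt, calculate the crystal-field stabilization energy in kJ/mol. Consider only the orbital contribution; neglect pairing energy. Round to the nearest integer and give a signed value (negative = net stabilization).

-63

Each OH⁻ contributes -1; 4 × (-1) = -4. With overall charge -1, Ti is in the +3 oxidation state.
Ti sits in group 4; removing 3 electrons leaves Ti³⁺ with 4 − 3 = 1 d electrons.
Tetrahedral fields are weak (Δₜ ≈ 4/9 Δₒ), so electrons fill high-spin.
Configuration: e^1 t2^0.
CFSE(orbital) = 1×(-0.6Δt) + 0×(0.4Δt) = -0.6Δt; with Δt = 105 kJ/mol that is -63 kJ/mol.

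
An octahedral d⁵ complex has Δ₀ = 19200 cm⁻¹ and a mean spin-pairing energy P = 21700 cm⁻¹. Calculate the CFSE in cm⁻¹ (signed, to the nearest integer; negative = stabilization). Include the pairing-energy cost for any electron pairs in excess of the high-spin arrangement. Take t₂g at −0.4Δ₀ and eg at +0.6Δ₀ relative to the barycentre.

Since Δ₀ = 19200 cm⁻¹ < P = 21700 cm⁻¹, the complex adopts the high-spin configuration.
Filling d⁵ accordingly: t₂g³ eg².
Orbital CFSE = 0.0Δ₀ = 0.0 × 19200 = 0 cm⁻¹.
High-spin has no excess pairs, so no pairing correction applies.

0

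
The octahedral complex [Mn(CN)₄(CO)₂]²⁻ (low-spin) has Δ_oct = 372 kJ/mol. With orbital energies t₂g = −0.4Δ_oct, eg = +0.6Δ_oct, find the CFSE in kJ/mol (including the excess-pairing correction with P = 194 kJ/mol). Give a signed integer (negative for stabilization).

-356

Ligand charges: 4×(-1) from CN⁻ and 2×(+0) from CO sum to -4; with overall charge -2, Mn is +2.
Mn is in group 7, so Mn²⁺ is d⁵ (7 − 2 = 5).
Electron filling gives t₂g⁵ eg⁰.
CFSE(orbital) = 5×(-0.4Δ_oct) + 0×(0.6Δ_oct) = -2.0Δ_oct; with Δ_oct = 372 kJ/mol that is -744 kJ/mol.
High-spin d⁵ would be t₂g³ eg² with 0 pairs; low-spin has 2, so 2 excess pairs cost +2P = +388 kJ/mol.
Overall CFSE = -744 + 388 = -356 kJ/mol.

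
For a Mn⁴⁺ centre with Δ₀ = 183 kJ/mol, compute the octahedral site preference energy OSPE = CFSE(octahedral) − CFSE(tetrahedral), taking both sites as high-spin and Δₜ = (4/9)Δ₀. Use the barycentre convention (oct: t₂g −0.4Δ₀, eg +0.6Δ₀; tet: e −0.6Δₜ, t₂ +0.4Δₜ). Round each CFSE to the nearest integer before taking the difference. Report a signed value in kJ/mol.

Mn is in group 7, so Mn⁴⁺ is d³ (7 − 4 = 3).
Octahedral (high-spin): t2g^3 e_g^0, CFSE = 3(−0.4) + 0(+0.6) = -1.2Δ₀ = -1.2 × 183 = -220 kJ/mol.
Tetrahedral: e^2 t2^1, CFSE = 2(−0.6) + 1(+0.4) = -0.8Δₜ = -0.8 × (4/9) × 183 = -65 kJ/mol.
OSPE = -220 − (-65) = -155 kJ/mol.

-155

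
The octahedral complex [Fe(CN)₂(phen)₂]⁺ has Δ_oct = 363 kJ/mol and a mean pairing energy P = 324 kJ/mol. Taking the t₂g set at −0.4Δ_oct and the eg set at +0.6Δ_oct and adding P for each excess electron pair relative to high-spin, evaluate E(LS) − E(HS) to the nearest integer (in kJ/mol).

-78

Ligand charges: 2×(-1) from CN⁻ and 2×(+0) from phen sum to -2; with overall charge +1, Fe is +3.
Group 8 minus oxidation state +3 gives a d⁵ configuration for Fe³⁺.
High-spin: t₂g³ eg², CFSE = 0.0Δ_oct = 0 kJ/mol.
Low-spin t₂g⁵ eg⁰ gives -2.0Δ_oct = -726 kJ/mol, but forming 2 extra pairs costs 2P = 648 kJ/mol, so E(LS) = -726 + 648 = -78 kJ/mol.
The difference is -78 − (0) = -78 kJ/mol, so low-spin lies lower.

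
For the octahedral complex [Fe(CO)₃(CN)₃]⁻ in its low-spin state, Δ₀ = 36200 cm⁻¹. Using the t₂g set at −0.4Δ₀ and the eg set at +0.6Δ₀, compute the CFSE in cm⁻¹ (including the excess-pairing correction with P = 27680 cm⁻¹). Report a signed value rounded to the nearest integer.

Ligand charges: 3×(+0) from CO and 3×(-1) from CN⁻ sum to -3; with overall charge -1, Fe is +2.
Fe sits in group 8; removing 2 electrons leaves Fe²⁺ with 8 − 2 = 6 d electrons.
The d⁶ electrons fill as t₂g⁶ eg⁰.
The orbital stabilization is -2.4Δ₀ = -2.4 × 36200 = -86880 cm⁻¹.
Pairing penalty: 3 pairs vs 1 in the high-spin reference → 2 extra × P = 55360 cm⁻¹.
Combining: -86880 + 55360 = -31520 cm⁻¹.

-31520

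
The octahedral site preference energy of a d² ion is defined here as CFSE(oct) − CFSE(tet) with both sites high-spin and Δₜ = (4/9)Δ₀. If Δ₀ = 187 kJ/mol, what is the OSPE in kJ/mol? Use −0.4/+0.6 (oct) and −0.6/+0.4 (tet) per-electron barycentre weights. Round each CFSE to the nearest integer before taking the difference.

-50

Octahedral high-spin t₂g² eg⁰: CFSE = -0.8 × 187 = -150 kJ/mol.
Tetrahedral: e² t₂⁰, CFSE = 2(−0.6) + 0(+0.4) = -1.2Δₜ = -1.2 × (4/9) × 187 = -100 kJ/mol.
OSPE = CFSE(oct) − CFSE(tet) = -150 − (-100) = -50 kJ/mol.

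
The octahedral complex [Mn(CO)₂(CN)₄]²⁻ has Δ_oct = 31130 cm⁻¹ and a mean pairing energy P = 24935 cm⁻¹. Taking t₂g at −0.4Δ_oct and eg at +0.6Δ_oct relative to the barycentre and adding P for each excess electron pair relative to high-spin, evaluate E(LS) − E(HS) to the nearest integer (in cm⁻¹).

-12390

Ligand charges: 2×(+0) from CO and 4×(-1) from CN⁻ sum to -4; with overall charge -2, Mn is +2.
Mn sits in group 7; removing 2 electrons leaves Mn²⁺ with 7 − 2 = 5 d electrons.
In the high-spin limit (t₂g³ eg²) the orbital term is 0.0Δ_oct = 0 cm⁻¹, with no excess pairing.
Low-spin t₂g⁵ eg⁰ gives -2.0Δ_oct = -62260 cm⁻¹, but forming 2 extra pairs costs 2P = 49870 cm⁻¹, so E(LS) = -62260 + 49870 = -12390 cm⁻¹.
The difference is -12390 − (0) = -12390 cm⁻¹, so low-spin lies lower.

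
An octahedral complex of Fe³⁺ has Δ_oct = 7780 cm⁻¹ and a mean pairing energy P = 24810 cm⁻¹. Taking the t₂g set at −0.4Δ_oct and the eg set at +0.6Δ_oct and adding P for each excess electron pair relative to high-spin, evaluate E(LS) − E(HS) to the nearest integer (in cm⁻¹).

Group 8 minus oxidation state +3 gives a d⁵ configuration for Fe³⁺.
High-spin d⁵ fills as t₂g³ eg² with CFSE 3(−0.4) + 2(+0.6) = 0.0Δ_oct = 0 cm⁻¹.
Low-spin t₂g⁵ eg⁰ gives -2.0Δ_oct = -15560 cm⁻¹, but forming 2 extra pairs costs 2P = 49620 cm⁻¹, so E(LS) = -15560 + 49620 = 34060 cm⁻¹.
The difference is 34060 − (0) = 34060 cm⁻¹, so high-spin lies lower.

34060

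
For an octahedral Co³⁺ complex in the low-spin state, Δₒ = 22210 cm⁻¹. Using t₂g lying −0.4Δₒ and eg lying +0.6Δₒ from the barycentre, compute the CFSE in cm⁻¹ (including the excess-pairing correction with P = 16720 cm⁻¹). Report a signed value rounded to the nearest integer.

-19864

Co³⁺: group 9, so d-count = 9 − 3 = 6.
Electron filling gives t₂g⁶ eg⁰.
Orbital CFSE = 6(-0.4) + 0(0.6) = -2.4Δₒ = -2.4 × 22210 = -53304 cm⁻¹.
Pairing penalty: 3 pairs vs 1 in the high-spin reference → 2 extra × P = 33440 cm⁻¹.
Net CFSE = -53304 + 33440 = -19864 cm⁻¹.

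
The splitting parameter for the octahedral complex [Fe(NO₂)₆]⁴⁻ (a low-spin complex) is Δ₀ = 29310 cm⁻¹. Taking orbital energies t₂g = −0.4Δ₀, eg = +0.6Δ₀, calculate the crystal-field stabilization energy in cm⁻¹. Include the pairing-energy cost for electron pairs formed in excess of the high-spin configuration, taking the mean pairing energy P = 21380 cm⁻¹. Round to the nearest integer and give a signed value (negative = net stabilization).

Each NO₂⁻ contributes -1; 6 × (-1) = -6. With overall charge -4, Fe is in the +2 oxidation state.
Fe sits in group 8; removing 2 electrons leaves Fe²⁺ with 8 − 2 = 6 d electrons.
Electron filling gives t₂g⁶ eg⁰.
The orbital stabilization is -2.4Δ₀ = -2.4 × 29310 = -70344 cm⁻¹.
High-spin d⁶ would be t₂g⁴ eg² with 1 pair; low-spin has 3, so 2 excess pairs cost +2P = +42760 cm⁻¹.
Combining: -70344 + 42760 = -27584 cm⁻¹.

-27584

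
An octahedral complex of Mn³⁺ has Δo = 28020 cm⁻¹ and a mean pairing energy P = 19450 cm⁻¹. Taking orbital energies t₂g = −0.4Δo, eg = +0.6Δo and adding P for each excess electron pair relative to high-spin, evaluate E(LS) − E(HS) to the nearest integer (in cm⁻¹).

Group 7 minus oxidation state +3 gives a d⁴ configuration for Mn³⁺.
In the high-spin limit (t₂g³ eg¹) the orbital term is -0.6Δo = -16812 cm⁻¹, with no excess pairing.
For low-spin the configuration is t₂g⁴ eg⁰: orbital energy -1.6 × 28020 = -44832 cm⁻¹, and 1 additional pair relative to high-spin adds 19450 cm⁻¹, giving -25382 cm⁻¹.
Thus E(LS) − E(HS) = -8570 cm⁻¹.

-8570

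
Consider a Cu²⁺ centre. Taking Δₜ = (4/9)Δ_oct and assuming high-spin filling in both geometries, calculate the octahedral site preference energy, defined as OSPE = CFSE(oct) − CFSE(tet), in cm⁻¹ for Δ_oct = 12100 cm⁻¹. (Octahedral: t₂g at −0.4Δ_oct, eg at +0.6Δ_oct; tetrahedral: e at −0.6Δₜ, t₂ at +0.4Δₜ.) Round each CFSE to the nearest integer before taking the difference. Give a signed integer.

Cu is in group 11, so Cu²⁺ is d⁹ (11 − 2 = 9).
Octahedral high-spin t2g^6 e_g^3: CFSE = -0.6 × 12100 = -7260 cm⁻¹.
In a tetrahedral site the filling is e^4 t2^5: CFSE(tet) = -0.4Δₜ = -0.4 × (4/9)(12100) = -2151 cm⁻¹.
OSPE = CFSE(oct) − CFSE(tet) = -7260 − (-2151) = -5109 cm⁻¹.

-5109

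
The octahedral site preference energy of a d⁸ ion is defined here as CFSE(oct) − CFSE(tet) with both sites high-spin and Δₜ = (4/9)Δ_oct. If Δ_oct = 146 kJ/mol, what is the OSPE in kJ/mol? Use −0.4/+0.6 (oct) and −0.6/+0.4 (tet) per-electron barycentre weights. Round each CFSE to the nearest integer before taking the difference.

-123

In an octahedral site d⁸ (HS) is t2g^6 e_g^2, giving CFSE(oct) = -1.2Δ_oct = -175 kJ/mol.
Tetrahedral e^4 t2^4 gives -0.8Δₜ = -0.8 × (4/9) × 146 = -52 kJ/mol.
OSPE = -175 − (-52) = -123 kJ/mol.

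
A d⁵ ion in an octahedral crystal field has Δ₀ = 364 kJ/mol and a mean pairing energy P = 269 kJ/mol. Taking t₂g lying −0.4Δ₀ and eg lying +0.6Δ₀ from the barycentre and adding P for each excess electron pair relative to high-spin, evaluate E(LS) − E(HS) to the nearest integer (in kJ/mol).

-190

High-spin: t₂g³ eg², CFSE = 0.0Δ₀ = 0 kJ/mol.
Low-spin t₂g⁵ eg⁰ gives -2.0Δ₀ = -728 kJ/mol, but forming 2 extra pairs costs 2P = 538 kJ/mol, so E(LS) = -728 + 538 = -190 kJ/mol.
The difference is -190 − (0) = -190 kJ/mol, so low-spin lies lower.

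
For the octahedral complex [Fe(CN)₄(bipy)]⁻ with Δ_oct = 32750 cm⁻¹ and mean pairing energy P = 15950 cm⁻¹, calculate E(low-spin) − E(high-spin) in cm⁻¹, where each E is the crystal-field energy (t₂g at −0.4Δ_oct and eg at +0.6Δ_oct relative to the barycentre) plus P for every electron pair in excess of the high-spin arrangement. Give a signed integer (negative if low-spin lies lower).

-33600

Ligand charges: 4×(-1) from CN⁻ and 1×(+0) from bipy sum to -4; with overall charge -1, Fe is +3.
Fe sits in group 8; removing 3 electrons leaves Fe³⁺ with 8 − 3 = 5 d electrons.
In the high-spin limit (t₂g³ eg²) the orbital term is 0.0Δ_oct = 0 cm⁻¹, with no excess pairing.
Low-spin t₂g⁵ eg⁰ gives -2.0Δ_oct = -65500 cm⁻¹, but forming 2 extra pairs costs 2P = 31900 cm⁻¹, so E(LS) = -65500 + 31900 = -33600 cm⁻¹.
E(LS) − E(HS) = -33600 − (0) = -33600 cm⁻¹.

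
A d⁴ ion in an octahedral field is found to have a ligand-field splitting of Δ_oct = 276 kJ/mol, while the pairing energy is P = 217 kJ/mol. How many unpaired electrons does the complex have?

Δ_oct > P, so pairing is preferred: the ground state is low-spin.
Configuration: t2g^4 e_g^0.
Unpaired electrons: 2.

2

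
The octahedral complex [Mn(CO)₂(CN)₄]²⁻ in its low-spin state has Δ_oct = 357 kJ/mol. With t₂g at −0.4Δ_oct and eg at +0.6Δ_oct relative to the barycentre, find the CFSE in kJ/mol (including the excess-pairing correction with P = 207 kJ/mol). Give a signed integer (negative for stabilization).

-300

Ligand charges: 2×(+0) from CO and 4×(-1) from CN⁻ sum to -4; with overall charge -2, Mn is +2.
Mn is in group 7, so Mn²⁺ is d⁵ (7 − 2 = 5).
Configuration: t₂g⁵ eg⁰.
The orbital stabilization is -2.0Δ_oct = -2.0 × 357 = -714 kJ/mol.
High-spin d⁵ would be t₂g³ eg² with 0 pairs; low-spin has 2, so 2 excess pairs cost +2P = +414 kJ/mol.
Overall CFSE = -714 + 414 = -300 kJ/mol.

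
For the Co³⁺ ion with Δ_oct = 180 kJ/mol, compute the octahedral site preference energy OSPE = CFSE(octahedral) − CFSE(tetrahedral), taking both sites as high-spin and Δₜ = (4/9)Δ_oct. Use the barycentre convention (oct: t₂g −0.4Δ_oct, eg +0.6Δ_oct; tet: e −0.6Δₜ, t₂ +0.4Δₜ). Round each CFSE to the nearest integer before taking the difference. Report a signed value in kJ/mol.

-24

Group 9 minus oxidation state +3 gives a d⁶ configuration for Co³⁺.
In an octahedral site d⁶ (HS) is t₂g⁴ eg², giving CFSE(oct) = -0.4Δ_oct = -72 kJ/mol.
Tetrahedral e³ t₂³ gives -0.6Δₜ = -0.6 × (4/9) × 180 = -48 kJ/mol.
Subtracting, OSPE = -72 − (-48) = -24 kJ/mol.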